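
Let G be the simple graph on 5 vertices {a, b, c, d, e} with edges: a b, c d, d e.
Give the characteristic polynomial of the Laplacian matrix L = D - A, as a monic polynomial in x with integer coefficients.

Reading degrees in the order [a, b, c, d, e] gives [1, 1, 1, 2, 1]; set D = diag(1, 1, 1, 2, 1) and form L = D - A. L has integer entries, so p(x) = det(xI - L) has integer coefficients. Expanding the determinant yields x^5 - 6x^4 + 11x^3 - 6x^2. Since p(0) = det(-L) = 0, x divides p(x). The largest eigenvalue, 3, is at most the vertex count 5. The eigenvalues sum to 6, which equals trace(L) = 2|E|.

x^5 - 6x^4 + 11x^3 - 6x^2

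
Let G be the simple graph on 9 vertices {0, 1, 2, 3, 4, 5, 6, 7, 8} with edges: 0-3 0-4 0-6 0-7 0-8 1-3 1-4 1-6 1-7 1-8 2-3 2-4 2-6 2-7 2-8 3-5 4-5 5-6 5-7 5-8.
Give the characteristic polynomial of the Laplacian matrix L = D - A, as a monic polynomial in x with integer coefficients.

x^9 - 40x^8 + 690x^7 - 6720x^6 + 40485x^5 - 154704x^4 + 366560x^3 - 492800x^2 + 288000x

Reading degrees in the order [0, 1, 2, 3, 4, 5, 6, 7, 8] gives [5, 5, 5, 4, 4, 5, 4, 4, 4]; set D = diag(5, 5, 5, 4, 4, 5, 4, 4, 4) and form L = D - A. L has integer entries, so p(x) = det(xI - L) has integer coefficients. Expanding the determinant yields x^9 - 40x^8 + 690x^7 - 6720x^6 + 40485x^5 - 154704x^4 + 366560x^3 - 492800x^2 + 288000x. The coefficient of x^8 equals -trace(L) = -40, matching the sum of degrees. The largest eigenvalue, 9, is at most the vertex count 9.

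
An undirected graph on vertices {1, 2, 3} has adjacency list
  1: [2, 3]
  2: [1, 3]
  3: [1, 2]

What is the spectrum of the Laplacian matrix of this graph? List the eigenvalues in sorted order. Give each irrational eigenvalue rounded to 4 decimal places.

Reading degrees in the order [1, 2, 3] gives [2, 2, 2]; set D = diag(2, 2, 2) and form L = D - A. L is symmetric positive semidefinite, so every eigenvalue is real and nonnegative. The single zero eigenvalue shows the graph is connected. The eigenvalues sum to 6, which equals trace(L) = 2|E|.

[0, 3, 3]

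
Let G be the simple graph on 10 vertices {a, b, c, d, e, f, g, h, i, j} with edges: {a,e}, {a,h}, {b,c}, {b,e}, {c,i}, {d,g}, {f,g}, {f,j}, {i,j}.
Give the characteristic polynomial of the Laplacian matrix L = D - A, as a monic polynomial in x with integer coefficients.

With the vertex order [a, b, c, d, e, f, g, h, i, j], the degrees are [2, 2, 2, 1, 2, 2, 2, 1, 2, 2], giving D = diag(2, 2, 2, 1, 2, 2, 2, 1, 2, 2) and L = D - A. L has integer entries, so p(x) = det(xI - L) has integer coefficients. Expanding the determinant yields x^10 - 18x^9 + 136x^8 - 560x^7 + 1365x^6 - 2002x^5 + 1716x^4 - 792x^3 + 165x^2 - 10x. The constant term is 0 because L is singular (the all-ones vector lies in its kernel). By the matrix-tree theorem the graph has (1/10) * product of the nonzero eigenvalues = 1 spanning tree. There is one zero in the spectrum, matching the 1 component.

x^10 - 18x^9 + 136x^8 - 560x^7 + 1365x^6 - 2002x^5 + 1716x^4 - 792x^3 + 165x^2 - 10x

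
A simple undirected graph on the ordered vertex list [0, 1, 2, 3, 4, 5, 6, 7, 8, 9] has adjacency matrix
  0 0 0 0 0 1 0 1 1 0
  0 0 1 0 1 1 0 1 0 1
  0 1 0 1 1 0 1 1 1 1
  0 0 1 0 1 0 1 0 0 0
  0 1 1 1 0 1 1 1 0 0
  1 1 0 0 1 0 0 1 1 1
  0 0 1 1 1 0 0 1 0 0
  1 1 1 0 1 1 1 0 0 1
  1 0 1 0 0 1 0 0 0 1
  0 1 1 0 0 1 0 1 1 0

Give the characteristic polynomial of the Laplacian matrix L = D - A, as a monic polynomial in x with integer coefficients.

Reading degrees in the order [0, 1, 2, 3, 4, 5, 6, 7, 8, 9] gives [3, 5, 7, 3, 6, 6, 4, 7, 4, 5]; set D = diag(3, 5, 7, 3, 6, 6, 4, 7, 4, 5) and form L = D - A. L has integer entries, so p(x) = det(xI - L) has integer coefficients. Expanding the determinant yields x^10 - 50x^9 + 1090x^8 - 13576x^7 + 106264x^6 - 540860x^5 + 1785104x^4 - 3671054x^3 + 4248253x^2 - 2093610x. Since p(0) = det(-L) = 0, x divides p(x). There is one zero in the spectrum, matching the 1 component. By the matrix-tree theorem the graph has (1/10) * product of the nonzero eigenvalues = 209361 spanning trees.

x^10 - 50x^9 + 1090x^8 - 13576x^7 + 106264x^6 - 540860x^5 + 1785104x^4 - 3671054x^3 + 4248253x^2 - 2093610x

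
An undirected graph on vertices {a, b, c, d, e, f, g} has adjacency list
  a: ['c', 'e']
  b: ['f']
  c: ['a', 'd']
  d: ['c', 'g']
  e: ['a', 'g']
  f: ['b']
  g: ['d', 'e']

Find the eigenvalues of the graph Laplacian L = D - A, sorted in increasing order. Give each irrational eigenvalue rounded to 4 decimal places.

[0, 0, 1.3820, 1.3820, 2, 3.6180, 3.6180]

Reading degrees in the order [a, b, c, d, e, f, g] gives [2, 1, 2, 2, 2, 1, 2]; set D = diag(2, 1, 2, 2, 2, 1, 2) and form L = D - A. Diagonalising L (or applying a numerical eigensolver to the 7x7 matrix) gives the spectrum above. The 2 zero eigenvalues correspond to the 2 connected components. The largest eigenvalue, 3.6180, is at most the vertex count 7. There are 2 zeros in the spectrum, matching the 2 components.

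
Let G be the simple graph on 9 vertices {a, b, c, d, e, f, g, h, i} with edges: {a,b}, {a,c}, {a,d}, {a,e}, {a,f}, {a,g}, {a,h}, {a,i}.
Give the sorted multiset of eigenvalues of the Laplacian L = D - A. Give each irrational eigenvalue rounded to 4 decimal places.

[0, 1, 1, 1, 1, 1, 1, 1, 9]

Each diagonal entry of L is the vertex degree and each off-diagonal entry is -1 where an edge is present, 0 otherwise; in the order [a, b, c, d, e, f, g, h, i] the diagonal is [8, 1, 1, 1, 1, 1, 1, 1, 1]. Diagonalising L (or applying a numerical eigensolver to the 9x9 matrix) gives the spectrum above. The single zero eigenvalue shows the graph is connected. The largest eigenvalue, 9, is at most the vertex count 9.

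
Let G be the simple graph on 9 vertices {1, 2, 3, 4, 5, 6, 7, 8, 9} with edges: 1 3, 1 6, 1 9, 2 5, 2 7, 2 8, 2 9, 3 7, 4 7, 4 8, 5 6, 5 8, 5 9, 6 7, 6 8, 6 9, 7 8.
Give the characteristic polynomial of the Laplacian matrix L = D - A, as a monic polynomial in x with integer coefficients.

x^9 - 34x^8 + 491x^7 - 3920x^6 + 18844x^5 - 55568x^4 + 97587x^3 - 92772x^2 + 36432x

With the vertex order [1, 2, 3, 4, 5, 6, 7, 8, 9], the degrees are [3, 4, 2, 2, 4, 5, 5, 5, 4], giving D = diag(3, 4, 2, 2, 4, 5, 5, 5, 4) and L = D - A. Computing det(xI - L) by cofactor expansion (or equivalently via sum-over-permutations) gives x^9 - 34x^8 + 491x^7 - 3920x^6 + 18844x^5 - 55568x^4 + 97587x^3 - 92772x^2 + 36432x. The constant term is 0 because L is singular (the all-ones vector lies in its kernel). The largest eigenvalue, 7.0422, is at most the vertex count 9.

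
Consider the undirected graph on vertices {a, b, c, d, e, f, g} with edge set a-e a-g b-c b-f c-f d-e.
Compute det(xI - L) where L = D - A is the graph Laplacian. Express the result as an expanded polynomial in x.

x^7 - 12x^6 + 55x^5 - 118x^4 + 114x^3 - 36x^2

Each diagonal entry of L is the vertex degree and each off-diagonal entry is -1 where an edge is present, 0 otherwise; in the order [a, b, c, d, e, f, g] the diagonal is [2, 2, 2, 1, 2, 2, 1]. Computing det(xI - L) by cofactor expansion (or equivalently via sum-over-permutations) gives x^7 - 12x^6 + 55x^5 - 118x^4 + 114x^3 - 36x^2. The constant term is 0 because L is singular (the all-ones vector lies in its kernel). The largest eigenvalue, 3.4142, is at most the vertex count 7.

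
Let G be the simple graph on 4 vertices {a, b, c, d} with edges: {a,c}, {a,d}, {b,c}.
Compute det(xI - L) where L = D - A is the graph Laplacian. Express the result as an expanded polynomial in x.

x^4 - 6x^3 + 10x^2 - 4x

With the vertex order [a, b, c, d], the degrees are [2, 1, 2, 1], giving D = diag(2, 1, 2, 1) and L = D - A. L has integer entries, so p(x) = det(xI - L) has integer coefficients. Expanding the determinant yields x^4 - 6x^3 + 10x^2 - 4x. The coefficient of x^3 equals -trace(L) = -6, matching the sum of degrees. The largest eigenvalue, 3.4142, is at most the vertex count 4.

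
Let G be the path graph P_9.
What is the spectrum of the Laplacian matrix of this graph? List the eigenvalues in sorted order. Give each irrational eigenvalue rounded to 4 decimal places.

[0, 0.1206, 0.4679, 1, 1.6527, 2.3473, 3, 3.5321, 3.8794]

The graph has 9 vertices and degree multiset [2, 2, 2, 2, 2, 2, 2, 1, 1]; D is the diagonal matrix of degrees and L = D - A. Since every row of L sums to 0, the all-ones vector is in the kernel and 0 is an eigenvalue. The largest eigenvalue, 3.8794, is at most the vertex count 9.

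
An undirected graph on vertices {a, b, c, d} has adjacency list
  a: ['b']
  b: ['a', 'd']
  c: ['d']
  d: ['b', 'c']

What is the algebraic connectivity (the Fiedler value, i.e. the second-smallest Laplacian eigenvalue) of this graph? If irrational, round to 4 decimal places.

Reading degrees in the order [a, b, c, d] gives [1, 2, 1, 2]; set D = diag(1, 2, 1, 2) and form L = D - A. The sorted Laplacian eigenvalues are [0, 0.5858, 2, 3.4142]; the algebraic connectivity is the second entry, 0.5858. The eigenvalues sum to 6, which equals trace(L) = 2|E|.

0.5858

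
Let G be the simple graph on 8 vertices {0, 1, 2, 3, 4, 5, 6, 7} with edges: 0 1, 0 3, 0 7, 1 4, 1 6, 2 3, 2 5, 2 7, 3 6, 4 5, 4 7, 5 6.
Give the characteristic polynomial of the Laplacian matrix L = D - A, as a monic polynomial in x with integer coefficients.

x^8 - 24x^7 + 240x^6 - 1296x^5 + 4080x^4 - 7488x^3 + 7424x^2 - 3072x

Reading degrees in the order [0, 1, 2, 3, 4, 5, 6, 7] gives [3, 3, 3, 3, 3, 3, 3, 3]; set D = diag(3, 3, 3, 3, 3, 3, 3, 3) and form L = D - A. L has integer entries, so p(x) = det(xI - L) has integer coefficients. Expanding the determinant yields x^8 - 24x^7 + 240x^6 - 1296x^5 + 4080x^4 - 7488x^3 + 7424x^2 - 3072x. The coefficient of x^7 equals -trace(L) = -24, matching the sum of degrees.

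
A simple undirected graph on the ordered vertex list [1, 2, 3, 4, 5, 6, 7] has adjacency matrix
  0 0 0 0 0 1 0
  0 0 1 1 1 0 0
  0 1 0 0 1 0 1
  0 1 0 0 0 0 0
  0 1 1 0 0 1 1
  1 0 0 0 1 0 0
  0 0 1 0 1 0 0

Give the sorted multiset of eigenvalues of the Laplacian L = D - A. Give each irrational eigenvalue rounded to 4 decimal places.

Each diagonal entry of L is the vertex degree and each off-diagonal entry is -1 where an edge is present, 0 otherwise; in the order [1, 2, 3, 4, 5, 6, 7] the diagonal is [1, 3, 3, 1, 4, 2, 2]. Diagonalising L (or applying a numerical eigensolver to the 7x7 matrix) gives the spectrum above. The largest eigenvalue, 5.1879, is at most the vertex count 7.

[0, 0.4160, 0.9010, 2.3961, 2.7872, 4.3117, 5.1879]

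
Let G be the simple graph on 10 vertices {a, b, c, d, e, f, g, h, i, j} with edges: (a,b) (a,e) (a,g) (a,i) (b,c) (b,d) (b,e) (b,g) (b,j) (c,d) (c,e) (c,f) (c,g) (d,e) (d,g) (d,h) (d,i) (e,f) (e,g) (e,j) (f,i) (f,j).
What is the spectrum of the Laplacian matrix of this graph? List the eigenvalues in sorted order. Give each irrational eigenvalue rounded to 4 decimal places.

[0, 0.9138, 2.5080, 2.8171, 3.8577, 4.9610, 6.3148, 6.9403, 7.4223, 8.2650]

Reading degrees in the order [a, b, c, d, e, f, g, h, i, j] gives [4, 6, 5, 6, 7, 4, 5, 1, 3, 3]; set D = diag(4, 6, 5, 6, 7, 4, 5, 1, 3, 3) and form L = D - A. Diagonalising L (or applying a numerical eigensolver to the 10x10 matrix) gives the spectrum above. The single zero eigenvalue shows the graph is connected. The largest eigenvalue, 8.2650, is at most the vertex count 10. There is one zero in the spectrum, matching the 1 component.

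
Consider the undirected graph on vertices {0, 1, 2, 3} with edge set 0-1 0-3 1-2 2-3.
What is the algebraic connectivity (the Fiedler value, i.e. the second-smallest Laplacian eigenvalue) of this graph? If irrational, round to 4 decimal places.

2

Reading degrees in the order [0, 1, 2, 3] gives [2, 2, 2, 2]; set D = diag(2, 2, 2, 2) and form L = D - A. Computing the eigenvalues of L and sorting gives [0, 2, 2, 4]. The Fiedler value lambda_2 = 2 is strictly positive, so the graph is connected. There is one zero in the spectrum, matching the 1 component. The eigenvalues sum to 8, which equals trace(L) = 2|E|.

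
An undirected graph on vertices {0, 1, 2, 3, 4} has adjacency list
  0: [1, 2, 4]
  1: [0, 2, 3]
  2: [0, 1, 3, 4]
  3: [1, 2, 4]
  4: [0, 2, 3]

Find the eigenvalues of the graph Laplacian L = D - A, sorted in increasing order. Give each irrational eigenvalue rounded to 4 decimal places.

[0, 3, 3, 5, 5]

Reading degrees in the order [0, 1, 2, 3, 4] gives [3, 3, 4, 3, 3]; set D = diag(3, 3, 4, 3, 3) and form L = D - A. The multiplicity of 0 as a Laplacian eigenvalue equals the number of connected components. The eigenvalues sum to 16, which equals trace(L) = 2|E|.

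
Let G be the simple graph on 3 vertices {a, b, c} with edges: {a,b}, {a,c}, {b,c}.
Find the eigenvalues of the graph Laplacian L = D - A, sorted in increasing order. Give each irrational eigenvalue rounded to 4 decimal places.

[0, 3, 3]

With the vertex order [a, b, c], the degrees are [2, 2, 2], giving D = diag(2, 2, 2) and L = D - A. Since every row of L sums to 0, the all-ones vector is in the kernel and 0 is an eigenvalue. The single zero eigenvalue shows the graph is connected. The largest eigenvalue, 3, is at most the vertex count 3. The eigenvalues sum to 6, which equals trace(L) = 2|E|.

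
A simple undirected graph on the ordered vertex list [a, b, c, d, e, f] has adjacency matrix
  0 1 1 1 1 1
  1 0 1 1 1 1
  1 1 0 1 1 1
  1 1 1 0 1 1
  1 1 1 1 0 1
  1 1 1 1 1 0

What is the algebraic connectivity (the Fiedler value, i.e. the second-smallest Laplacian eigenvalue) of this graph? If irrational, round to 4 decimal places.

6

Reading degrees in the order [a, b, c, d, e, f] gives [5, 5, 5, 5, 5, 5]; set D = diag(5, 5, 5, 5, 5, 5) and form L = D - A. The sorted Laplacian eigenvalues are [0, 6, 6, 6, 6, 6]; the algebraic connectivity is the second entry, 6.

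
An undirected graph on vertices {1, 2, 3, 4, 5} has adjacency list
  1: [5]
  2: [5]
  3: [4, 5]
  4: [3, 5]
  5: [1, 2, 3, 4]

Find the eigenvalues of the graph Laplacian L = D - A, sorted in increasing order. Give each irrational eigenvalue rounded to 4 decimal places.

[0, 1, 1, 3, 5]

Reading degrees in the order [1, 2, 3, 4, 5] gives [1, 1, 2, 2, 4]; set D = diag(1, 1, 2, 2, 4) and form L = D - A. Since every row of L sums to 0, the all-ones vector is in the kernel and 0 is an eigenvalue. The eigenvalues sum to 10, which equals trace(L) = 2|E|. There is one zero in the spectrum, matching the 1 component.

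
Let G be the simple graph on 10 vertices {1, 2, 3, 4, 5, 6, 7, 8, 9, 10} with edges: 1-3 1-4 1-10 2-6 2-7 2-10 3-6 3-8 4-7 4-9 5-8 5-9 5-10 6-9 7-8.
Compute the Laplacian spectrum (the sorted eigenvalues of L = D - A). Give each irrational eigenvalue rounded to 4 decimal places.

Each diagonal entry of L is the vertex degree and each off-diagonal entry is -1 where an edge is present, 0 otherwise; in the order [1, 2, 3, 4, 5, 6, 7, 8, 9, 10] the diagonal is [3, 3, 3, 3, 3, 3, 3, 3, 3, 3]. L is symmetric positive semidefinite, so every eigenvalue is real and nonnegative. The single zero eigenvalue shows the graph is connected.

[0, 2, 2, 2, 2, 2, 5, 5, 5, 5]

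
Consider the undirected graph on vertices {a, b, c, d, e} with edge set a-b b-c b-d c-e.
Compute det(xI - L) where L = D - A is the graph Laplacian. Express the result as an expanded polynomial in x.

Reading degrees in the order [a, b, c, d, e] gives [1, 3, 2, 1, 1]; set D = diag(1, 3, 2, 1, 1) and form L = D - A. Computing det(xI - L) by cofactor expansion (or equivalently via sum-over-permutations) gives x^5 - 8x^4 + 20x^3 - 18x^2 + 5x. Since p(0) = det(-L) = 0, x divides p(x). There is one zero in the spectrum, matching the 1 component.

x^5 - 8x^4 + 20x^3 - 18x^2 + 5x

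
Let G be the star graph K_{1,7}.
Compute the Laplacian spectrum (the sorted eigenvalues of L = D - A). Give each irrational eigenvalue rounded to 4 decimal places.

The graph has 8 vertices and degree multiset [7, 1, 1, 1, 1, 1, 1, 1]; D is the diagonal matrix of degrees and L = D - A. The multiplicity of 0 as a Laplacian eigenvalue equals the number of connected components. The single zero eigenvalue shows the graph is connected.

[0, 1, 1, 1, 1, 1, 1, 8]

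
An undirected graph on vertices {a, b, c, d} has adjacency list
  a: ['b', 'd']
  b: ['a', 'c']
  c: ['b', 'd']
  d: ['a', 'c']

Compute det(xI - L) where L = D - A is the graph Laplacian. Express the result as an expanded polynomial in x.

Reading degrees in the order [a, b, c, d] gives [2, 2, 2, 2]; set D = diag(2, 2, 2, 2) and form L = D - A. Computing det(xI - L) by cofactor expansion (or equivalently via sum-over-permutations) gives x^4 - 8x^3 + 20x^2 - 16x. The coefficient of x^3 equals -trace(L) = -8, matching the sum of degrees.

x^4 - 8x^3 + 20x^2 - 16x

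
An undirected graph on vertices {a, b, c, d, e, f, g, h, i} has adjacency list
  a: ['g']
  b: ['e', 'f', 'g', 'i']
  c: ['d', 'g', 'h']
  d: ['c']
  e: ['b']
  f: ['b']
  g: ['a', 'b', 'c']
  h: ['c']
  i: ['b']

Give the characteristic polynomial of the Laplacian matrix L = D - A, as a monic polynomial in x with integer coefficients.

Reading degrees in the order [a, b, c, d, e, f, g, h, i] gives [1, 4, 3, 1, 1, 1, 3, 1, 1]; set D = diag(1, 4, 3, 1, 1, 1, 3, 1, 1) and form L = D - A. L has integer entries, so p(x) = det(xI - L) has integer coefficients. Expanding the determinant yields x^9 - 16x^8 + 100x^7 - 316x^6 + 552x^5 - 550x^4 + 306x^3 - 86x^2 + 9x. The coefficient of x^8 equals -trace(L) = -16, matching the sum of degrees. The eigenvalues sum to 16, which equals trace(L) = 2|E|. The largest eigenvalue, 5.3314, is at most the vertex count 9.

x^9 - 16x^8 + 100x^7 - 316x^6 + 552x^5 - 550x^4 + 306x^3 - 86x^2 + 9x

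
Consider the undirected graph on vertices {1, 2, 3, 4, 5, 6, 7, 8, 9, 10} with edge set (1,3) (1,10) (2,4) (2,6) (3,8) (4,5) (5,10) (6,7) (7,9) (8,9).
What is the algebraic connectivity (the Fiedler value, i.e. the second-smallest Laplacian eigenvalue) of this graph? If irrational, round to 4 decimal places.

Reading degrees in the order [1, 2, 3, 4, 5, 6, 7, 8, 9, 10] gives [2, 2, 2, 2, 2, 2, 2, 2, 2, 2]; set D = diag(2, 2, 2, 2, 2, 2, 2, 2, 2, 2) and form L = D - A. The sorted Laplacian eigenvalues are [0, 0.3820, 0.3820, 1.3820, 1.3820, 2.6180, 2.6180, 3.6180, 3.6180, 4]; the algebraic connectivity is the second entry, 0.3820. The eigenvalues sum to 20, which equals trace(L) = 2|E|.

0.3820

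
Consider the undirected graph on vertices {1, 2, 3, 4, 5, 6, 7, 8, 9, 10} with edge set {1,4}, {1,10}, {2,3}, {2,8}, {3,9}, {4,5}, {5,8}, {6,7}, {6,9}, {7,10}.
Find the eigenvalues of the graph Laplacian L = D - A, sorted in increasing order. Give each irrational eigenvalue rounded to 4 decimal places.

[0, 0.3820, 0.3820, 1.3820, 1.3820, 2.6180, 2.6180, 3.6180, 3.6180, 4]

Reading degrees in the order [1, 2, 3, 4, 5, 6, 7, 8, 9, 10] gives [2, 2, 2, 2, 2, 2, 2, 2, 2, 2]; set D = diag(2, 2, 2, 2, 2, 2, 2, 2, 2, 2) and form L = D - A. Diagonalising L (or applying a numerical eigensolver to the 10x10 matrix) gives the spectrum above. The single zero eigenvalue shows the graph is connected. By the matrix-tree theorem the graph has (1/10) * product of the nonzero eigenvalues = 10 spanning trees.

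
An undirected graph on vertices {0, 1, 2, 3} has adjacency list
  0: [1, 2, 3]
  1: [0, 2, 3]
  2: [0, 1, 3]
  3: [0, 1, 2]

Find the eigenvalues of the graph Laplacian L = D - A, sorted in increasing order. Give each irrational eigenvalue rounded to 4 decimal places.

Reading degrees in the order [0, 1, 2, 3] gives [3, 3, 3, 3]; set D = diag(3, 3, 3, 3) and form L = D - A. Since every row of L sums to 0, the all-ones vector is in the kernel and 0 is an eigenvalue. The single zero eigenvalue shows the graph is connected. There is one zero in the spectrum, matching the 1 component.

[0, 4, 4, 4]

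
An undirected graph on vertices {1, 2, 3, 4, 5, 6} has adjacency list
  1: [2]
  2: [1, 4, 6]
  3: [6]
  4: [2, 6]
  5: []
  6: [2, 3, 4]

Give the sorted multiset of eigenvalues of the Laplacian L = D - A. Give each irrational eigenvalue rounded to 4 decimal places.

[0, 0, 0.6972, 1.3820, 3.6180, 4.3028]

Reading degrees in the order [1, 2, 3, 4, 5, 6] gives [1, 3, 1, 2, 0, 3]; set D = diag(1, 3, 1, 2, 0, 3) and form L = D - A. L is symmetric positive semidefinite, so every eigenvalue is real and nonnegative. The 2 zero eigenvalues correspond to the 2 connected components. There are 2 zeros in the spectrum, matching the 2 components.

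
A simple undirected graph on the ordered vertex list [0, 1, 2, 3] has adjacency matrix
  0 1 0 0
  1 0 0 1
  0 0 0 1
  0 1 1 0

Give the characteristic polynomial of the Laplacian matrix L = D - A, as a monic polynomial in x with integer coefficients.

With the vertex order [0, 1, 2, 3], the degrees are [1, 2, 1, 2], giving D = diag(1, 2, 1, 2) and L = D - A. Computing det(xI - L) by cofactor expansion (or equivalently via sum-over-permutations) gives x^4 - 6x^3 + 10x^2 - 4x. Since p(0) = det(-L) = 0, x divides p(x). The eigenvalues sum to 6, which equals trace(L) = 2|E|.

x^4 - 6x^3 + 10x^2 - 4x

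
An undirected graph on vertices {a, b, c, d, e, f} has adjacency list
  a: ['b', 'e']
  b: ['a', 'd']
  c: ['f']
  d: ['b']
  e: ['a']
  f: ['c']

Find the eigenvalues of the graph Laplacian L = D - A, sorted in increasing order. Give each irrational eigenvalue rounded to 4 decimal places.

Reading degrees in the order [a, b, c, d, e, f] gives [2, 2, 1, 1, 1, 1]; set D = diag(2, 2, 1, 1, 1, 1) and form L = D - A. Since every row of L sums to 0, the all-ones vector is in the kernel and 0 is an eigenvalue. The 2 zero eigenvalues correspond to the 2 connected components. The largest eigenvalue, 3.4142, is at most the vertex count 6.

[0, 0, 0.5858, 2, 2, 3.4142]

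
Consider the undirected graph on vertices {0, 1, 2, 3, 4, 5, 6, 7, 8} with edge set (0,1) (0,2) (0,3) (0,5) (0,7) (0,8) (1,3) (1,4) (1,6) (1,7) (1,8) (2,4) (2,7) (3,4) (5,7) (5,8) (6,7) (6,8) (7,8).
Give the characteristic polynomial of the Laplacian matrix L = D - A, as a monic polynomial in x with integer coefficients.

With the vertex order [0, 1, 2, 3, 4, 5, 6, 7, 8], the degrees are [6, 6, 3, 3, 3, 3, 3, 6, 5], giving D = diag(6, 6, 3, 3, 3, 3, 3, 6, 5) and L = D - A. Computing det(xI - L) by cofactor expansion (or equivalently via sum-over-permutations) gives x^9 - 38x^8 + 614x^7 - 5496x^6 + 29733x^5 - 99308x^4 + 199523x^3 - 219990x^2 + 101664x. Since p(0) = det(-L) = 0, x divides p(x). By the matrix-tree theorem the graph has (1/9) * product of the nonzero eigenvalues = 11296 spanning trees.

x^9 - 38x^8 + 614x^7 - 5496x^6 + 29733x^5 - 99308x^4 + 199523x^3 - 219990x^2 + 101664x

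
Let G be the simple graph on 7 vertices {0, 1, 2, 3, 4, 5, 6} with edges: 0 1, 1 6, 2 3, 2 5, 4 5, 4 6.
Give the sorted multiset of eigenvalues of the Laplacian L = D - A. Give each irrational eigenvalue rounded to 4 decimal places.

[0, 0.1981, 0.7530, 1.5550, 2.4450, 3.2470, 3.8019]

With the vertex order [0, 1, 2, 3, 4, 5, 6], the degrees are [1, 2, 2, 1, 2, 2, 2], giving D = diag(1, 2, 2, 1, 2, 2, 2) and L = D - A. L is symmetric positive semidefinite, so every eigenvalue is real and nonnegative. The single zero eigenvalue shows the graph is connected. The eigenvalues sum to 12, which equals trace(L) = 2|E|.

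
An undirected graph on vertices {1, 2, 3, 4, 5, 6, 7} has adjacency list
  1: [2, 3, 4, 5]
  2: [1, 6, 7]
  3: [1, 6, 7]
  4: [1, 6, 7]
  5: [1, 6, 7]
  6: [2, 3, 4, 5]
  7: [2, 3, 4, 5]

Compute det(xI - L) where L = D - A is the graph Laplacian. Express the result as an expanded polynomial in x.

x^7 - 24x^6 + 234x^5 - 1192x^4 + 3357x^3 - 4968x^2 + 3024x

Each diagonal entry of L is the vertex degree and each off-diagonal entry is -1 where an edge is present, 0 otherwise; in the order [1, 2, 3, 4, 5, 6, 7] the diagonal is [4, 3, 3, 3, 3, 4, 4]. L has integer entries, so p(x) = det(xI - L) has integer coefficients. Expanding the determinant yields x^7 - 24x^6 + 234x^5 - 1192x^4 + 3357x^3 - 4968x^2 + 3024x. Since p(0) = det(-L) = 0, x divides p(x). The largest eigenvalue, 7, is at most the vertex count 7.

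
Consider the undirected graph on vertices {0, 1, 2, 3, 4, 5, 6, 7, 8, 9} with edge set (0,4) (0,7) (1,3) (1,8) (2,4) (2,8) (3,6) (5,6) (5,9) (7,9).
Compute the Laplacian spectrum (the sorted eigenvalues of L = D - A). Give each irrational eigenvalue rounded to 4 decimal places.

[0, 0.3820, 0.3820, 1.3820, 1.3820, 2.6180, 2.6180, 3.6180, 3.6180, 4]

Each diagonal entry of L is the vertex degree and each off-diagonal entry is -1 where an edge is present, 0 otherwise; in the order [0, 1, 2, 3, 4, 5, 6, 7, 8, 9] the diagonal is [2, 2, 2, 2, 2, 2, 2, 2, 2, 2]. Since every row of L sums to 0, the all-ones vector is in the kernel and 0 is an eigenvalue. The single zero eigenvalue shows the graph is connected. The largest eigenvalue, 4, is at most the vertex count 10. The eigenvalues sum to 20, which equals trace(L) = 2|E|.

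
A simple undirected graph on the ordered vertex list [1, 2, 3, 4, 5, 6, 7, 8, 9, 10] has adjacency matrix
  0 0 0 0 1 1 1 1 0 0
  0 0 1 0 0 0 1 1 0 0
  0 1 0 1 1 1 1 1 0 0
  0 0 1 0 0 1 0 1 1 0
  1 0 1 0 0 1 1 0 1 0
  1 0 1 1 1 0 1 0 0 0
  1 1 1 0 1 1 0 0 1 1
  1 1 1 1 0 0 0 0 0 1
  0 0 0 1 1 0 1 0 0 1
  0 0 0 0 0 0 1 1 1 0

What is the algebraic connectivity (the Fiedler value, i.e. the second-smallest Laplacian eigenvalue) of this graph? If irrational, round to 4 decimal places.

Each diagonal entry of L is the vertex degree and each off-diagonal entry is -1 where an edge is present, 0 otherwise; in the order [1, 2, 3, 4, 5, 6, 7, 8, 9, 10] the diagonal is [4, 3, 6, 4, 5, 5, 7, 5, 4, 3]. Computing the eigenvalues of L and sorting gives [0, 2.4582, 2.6471, 3.4136, 3.9593, 5, 5.8806, 6.9573, 7.2752, 8.4088]. The Fiedler value lambda_2 = 2.4582 is strictly positive, so the graph is connected. There is one zero in the spectrum, matching the 1 component.

2.4582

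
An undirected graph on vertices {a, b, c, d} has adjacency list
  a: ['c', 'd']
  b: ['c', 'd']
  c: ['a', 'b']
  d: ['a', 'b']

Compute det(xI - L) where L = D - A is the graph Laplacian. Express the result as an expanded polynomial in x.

Each diagonal entry of L is the vertex degree and each off-diagonal entry is -1 where an edge is present, 0 otherwise; in the order [a, b, c, d] the diagonal is [2, 2, 2, 2]. The eigenvalues of L are [0, 2, 2, 4]; the characteristic polynomial is the product of (x - lambda_i), which multiplies out to x^4 - 8x^3 + 20x^2 - 16x. The constant term is 0 because L is singular (the all-ones vector lies in its kernel).

x^4 - 8x^3 + 20x^2 - 16x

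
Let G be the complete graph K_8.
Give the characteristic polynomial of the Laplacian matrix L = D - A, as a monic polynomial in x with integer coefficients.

x^8 - 56x^7 + 1344x^6 - 17920x^5 + 143360x^4 - 688128x^3 + 1835008x^2 - 2097152x

The graph has 8 vertices and degree multiset [7, 7, 7, 7, 7, 7, 7, 7]; D is the diagonal matrix of degrees and L = D - A. The eigenvalues of L are [0, 8, 8, 8, 8, 8, 8, 8]; the characteristic polynomial is the product of (x - lambda_i), which multiplies out to x^8 - 56x^7 + 1344x^6 - 17920x^5 + 143360x^4 - 688128x^3 + 1835008x^2 - 2097152x. Since p(0) = det(-L) = 0, x divides p(x).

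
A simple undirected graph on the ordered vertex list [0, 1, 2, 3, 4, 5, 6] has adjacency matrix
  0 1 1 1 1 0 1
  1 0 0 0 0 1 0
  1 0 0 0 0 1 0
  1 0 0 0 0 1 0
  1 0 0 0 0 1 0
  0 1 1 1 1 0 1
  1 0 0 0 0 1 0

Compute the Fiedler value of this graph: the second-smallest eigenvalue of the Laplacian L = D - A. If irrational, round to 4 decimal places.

2

With the vertex order [0, 1, 2, 3, 4, 5, 6], the degrees are [5, 2, 2, 2, 2, 5, 2], giving D = diag(5, 2, 2, 2, 2, 5, 2) and L = D - A. The smallest Laplacian eigenvalue is always 0. The next one, lambda_2 = 2, measures how hard the graph is to disconnect: larger values mean better connectivity. The eigenvalues sum to 20, which equals trace(L) = 2|E|. By the matrix-tree theorem the graph has (1/7) * product of the nonzero eigenvalues = 80 spanning trees.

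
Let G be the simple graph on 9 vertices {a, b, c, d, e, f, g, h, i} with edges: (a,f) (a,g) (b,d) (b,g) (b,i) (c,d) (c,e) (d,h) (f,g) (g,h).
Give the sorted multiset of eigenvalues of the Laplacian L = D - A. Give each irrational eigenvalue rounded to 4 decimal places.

Each diagonal entry of L is the vertex degree and each off-diagonal entry is -1 where an edge is present, 0 otherwise; in the order [a, b, c, d, e, f, g, h, i] the diagonal is [2, 3, 2, 3, 1, 2, 4, 2, 1]. L is symmetric positive semidefinite, so every eigenvalue is real and nonnegative. The single zero eigenvalue shows the graph is connected. The largest eigenvalue, 5.5133, is at most the vertex count 9.

[0, 0.3141, 0.6144, 1.2113, 2.3022, 3, 3, 4.0447, 5.5133]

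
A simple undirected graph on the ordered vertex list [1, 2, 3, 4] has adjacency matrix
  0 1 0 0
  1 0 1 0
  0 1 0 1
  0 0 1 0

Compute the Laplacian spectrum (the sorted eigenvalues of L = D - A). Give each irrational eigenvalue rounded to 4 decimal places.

With the vertex order [1, 2, 3, 4], the degrees are [1, 2, 2, 1], giving D = diag(1, 2, 2, 1) and L = D - A. Diagonalising L (or applying a numerical eigensolver to the 4x4 matrix) gives the spectrum above. The single zero eigenvalue shows the graph is connected.

[0, 0.5858, 2, 3.4142]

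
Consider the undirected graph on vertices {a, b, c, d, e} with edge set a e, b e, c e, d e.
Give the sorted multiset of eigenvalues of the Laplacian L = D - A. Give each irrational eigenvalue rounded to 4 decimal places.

With the vertex order [a, b, c, d, e], the degrees are [1, 1, 1, 1, 4], giving D = diag(1, 1, 1, 1, 4) and L = D - A. L is symmetric positive semidefinite, so every eigenvalue is real and nonnegative. There is one zero in the spectrum, matching the 1 component. By the matrix-tree theorem the graph has (1/5) * product of the nonzero eigenvalues = 1 spanning tree.

[0, 1, 1, 1, 5]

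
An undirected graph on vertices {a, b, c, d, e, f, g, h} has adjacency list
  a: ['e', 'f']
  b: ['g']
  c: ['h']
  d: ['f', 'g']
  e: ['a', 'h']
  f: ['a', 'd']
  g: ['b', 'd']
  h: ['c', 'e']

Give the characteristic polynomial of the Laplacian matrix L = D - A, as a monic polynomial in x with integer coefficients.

x^8 - 14x^7 + 78x^6 - 220x^5 + 330x^4 - 252x^3 + 84x^2 - 8x

With the vertex order [a, b, c, d, e, f, g, h], the degrees are [2, 1, 1, 2, 2, 2, 2, 2], giving D = diag(2, 1, 1, 2, 2, 2, 2, 2) and L = D - A. L has integer entries, so p(x) = det(xI - L) has integer coefficients. Expanding the determinant yields x^8 - 14x^7 + 78x^6 - 220x^5 + 330x^4 - 252x^3 + 84x^2 - 8x. The coefficient of x^7 equals -trace(L) = -14, matching the sum of degrees. By the matrix-tree theorem the graph has (1/8) * product of the nonzero eigenvalues = 1 spanning tree.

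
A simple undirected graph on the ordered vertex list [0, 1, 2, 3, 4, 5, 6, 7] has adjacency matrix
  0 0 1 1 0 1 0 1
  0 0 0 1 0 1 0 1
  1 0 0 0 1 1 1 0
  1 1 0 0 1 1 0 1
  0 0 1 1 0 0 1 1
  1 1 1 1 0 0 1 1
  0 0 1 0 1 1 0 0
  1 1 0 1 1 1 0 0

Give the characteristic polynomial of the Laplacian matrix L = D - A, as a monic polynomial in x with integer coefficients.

Reading degrees in the order [0, 1, 2, 3, 4, 5, 6, 7] gives [4, 3, 4, 5, 4, 6, 3, 5]; set D = diag(4, 3, 4, 5, 4, 6, 3, 5) and form L = D - A. L has integer entries, so p(x) = det(xI - L) has integer coefficients. Expanding the determinant yields x^8 - 34x^7 + 485x^6 - 3756x^5 + 17019x^4 - 45002x^3 + 64080x^2 - 37728x. The coefficient of x^7 equals -trace(L) = -34, matching the sum of degrees. The eigenvalues sum to 34, which equals trace(L) = 2|E|. The largest eigenvalue, 7.4239, is at most the vertex count 8.

x^8 - 34x^7 + 485x^6 - 3756x^5 + 17019x^4 - 45002x^3 + 64080x^2 - 37728x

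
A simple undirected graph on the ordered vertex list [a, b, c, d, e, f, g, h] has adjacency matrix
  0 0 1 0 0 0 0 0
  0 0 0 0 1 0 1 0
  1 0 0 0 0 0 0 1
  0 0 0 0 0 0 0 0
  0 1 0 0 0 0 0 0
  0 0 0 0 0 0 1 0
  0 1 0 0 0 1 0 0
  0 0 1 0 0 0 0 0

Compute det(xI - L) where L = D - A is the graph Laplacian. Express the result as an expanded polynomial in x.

Reading degrees in the order [a, b, c, d, e, f, g, h] gives [1, 2, 2, 0, 1, 1, 2, 1]; set D = diag(1, 2, 2, 0, 1, 1, 2, 1) and form L = D - A. L has integer entries, so p(x) = det(xI - L) has integer coefficients. Expanding the determinant yields x^8 - 10x^7 + 37x^6 - 62x^5 + 46x^4 - 12x^3. Since p(0) = det(-L) = 0, x divides p(x). The largest eigenvalue, 3.4142, is at most the vertex count 8.

x^8 - 10x^7 + 37x^6 - 62x^5 + 46x^4 - 12x^3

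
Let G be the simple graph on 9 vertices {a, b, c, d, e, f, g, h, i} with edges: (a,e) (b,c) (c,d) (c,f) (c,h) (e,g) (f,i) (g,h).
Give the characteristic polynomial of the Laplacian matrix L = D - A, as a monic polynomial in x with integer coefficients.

With the vertex order [a, b, c, d, e, f, g, h, i], the degrees are [1, 1, 4, 1, 2, 2, 2, 2, 1], giving D = diag(1, 1, 4, 1, 2, 2, 2, 2, 1) and L = D - A. L has integer entries, so p(x) = det(xI - L) has integer coefficients. Expanding the determinant yields x^9 - 16x^8 + 102x^7 - 336x^6 + 619x^5 - 644x^4 + 363x^3 - 98x^2 + 9x. The constant term is 0 because L is singular (the all-ones vector lies in its kernel). By the matrix-tree theorem the graph has (1/9) * product of the nonzero eigenvalues = 1 spanning tree. The eigenvalues sum to 16, which equals trace(L) = 2|E|.

x^9 - 16x^8 + 102x^7 - 336x^6 + 619x^5 - 644x^4 + 363x^3 - 98x^2 + 9x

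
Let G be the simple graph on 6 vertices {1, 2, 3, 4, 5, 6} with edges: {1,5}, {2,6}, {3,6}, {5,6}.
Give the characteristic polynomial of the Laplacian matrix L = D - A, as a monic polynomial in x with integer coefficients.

Reading degrees in the order [1, 2, 3, 4, 5, 6] gives [1, 1, 1, 0, 2, 3]; set D = diag(1, 1, 1, 0, 2, 3) and form L = D - A. L has integer entries, so p(x) = det(xI - L) has integer coefficients. Expanding the determinant yields x^6 - 8x^5 + 20x^4 - 18x^3 + 5x^2. The coefficient of x^5 equals -trace(L) = -8, matching the sum of degrees. There are 2 zeros in the spectrum, matching the 2 components. The eigenvalues sum to 8, which equals trace(L) = 2|E|.

x^6 - 8x^5 + 20x^4 - 18x^3 + 5x^2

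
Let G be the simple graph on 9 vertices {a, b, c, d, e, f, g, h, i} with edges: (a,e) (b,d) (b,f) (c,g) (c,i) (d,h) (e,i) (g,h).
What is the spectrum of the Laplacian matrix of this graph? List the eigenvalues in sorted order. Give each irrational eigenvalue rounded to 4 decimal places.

With the vertex order [a, b, c, d, e, f, g, h, i], the degrees are [1, 2, 2, 2, 2, 1, 2, 2, 2], giving D = diag(1, 2, 2, 2, 2, 1, 2, 2, 2) and L = D - A. L is symmetric positive semidefinite, so every eigenvalue is real and nonnegative. The single zero eigenvalue shows the graph is connected. The largest eigenvalue, 3.8794, is at most the vertex count 9.

[0, 0.1206, 0.4679, 1, 1.6527, 2.3473, 3, 3.5321, 3.8794]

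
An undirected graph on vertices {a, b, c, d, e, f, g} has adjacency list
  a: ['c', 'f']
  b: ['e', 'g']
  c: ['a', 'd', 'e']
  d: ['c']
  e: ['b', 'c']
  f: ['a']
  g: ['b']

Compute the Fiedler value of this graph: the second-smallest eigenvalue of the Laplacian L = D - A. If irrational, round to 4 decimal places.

With the vertex order [a, b, c, d, e, f, g], the degrees are [2, 2, 3, 1, 2, 1, 1], giving D = diag(2, 2, 3, 1, 2, 1, 1) and L = D - A. Computing the eigenvalues of L and sorting gives [0, 0.2603, 0.6262, 1.4055, 2.2742, 3.0996, 4.3342]. The Fiedler value lambda_2 = 0.2603 is strictly positive, so the graph is connected. There is one zero in the spectrum, matching the 1 component.

0.2603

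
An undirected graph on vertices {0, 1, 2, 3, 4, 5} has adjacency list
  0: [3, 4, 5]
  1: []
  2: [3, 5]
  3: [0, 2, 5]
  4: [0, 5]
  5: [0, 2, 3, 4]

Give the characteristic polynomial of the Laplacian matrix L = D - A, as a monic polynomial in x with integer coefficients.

x^6 - 14x^5 + 70x^4 - 146x^3 + 105x^2

With the vertex order [0, 1, 2, 3, 4, 5], the degrees are [3, 0, 2, 3, 2, 4], giving D = diag(3, 0, 2, 3, 2, 4) and L = D - A. L has integer entries, so p(x) = det(xI - L) has integer coefficients. Expanding the determinant yields x^6 - 14x^5 + 70x^4 - 146x^3 + 105x^2. The constant term is 0 because L is singular (the all-ones vector lies in its kernel). There are 2 zeros in the spectrum, matching the 2 components.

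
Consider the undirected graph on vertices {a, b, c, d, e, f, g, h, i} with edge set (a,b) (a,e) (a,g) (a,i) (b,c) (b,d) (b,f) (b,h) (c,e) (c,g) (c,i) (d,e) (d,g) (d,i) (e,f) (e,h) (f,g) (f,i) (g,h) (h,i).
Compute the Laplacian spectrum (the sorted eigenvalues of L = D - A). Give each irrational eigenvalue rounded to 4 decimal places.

Each diagonal entry of L is the vertex degree and each off-diagonal entry is -1 where an edge is present, 0 otherwise; in the order [a, b, c, d, e, f, g, h, i] the diagonal is [4, 5, 4, 4, 5, 4, 5, 4, 5]. Diagonalising L (or applying a numerical eigensolver to the 9x9 matrix) gives the spectrum above. The eigenvalues sum to 40, which equals trace(L) = 2|E|. By the matrix-tree theorem the graph has (1/9) * product of the nonzero eigenvalues = 32000 spanning trees.

[0, 4, 4, 4, 4, 5, 5, 5, 9]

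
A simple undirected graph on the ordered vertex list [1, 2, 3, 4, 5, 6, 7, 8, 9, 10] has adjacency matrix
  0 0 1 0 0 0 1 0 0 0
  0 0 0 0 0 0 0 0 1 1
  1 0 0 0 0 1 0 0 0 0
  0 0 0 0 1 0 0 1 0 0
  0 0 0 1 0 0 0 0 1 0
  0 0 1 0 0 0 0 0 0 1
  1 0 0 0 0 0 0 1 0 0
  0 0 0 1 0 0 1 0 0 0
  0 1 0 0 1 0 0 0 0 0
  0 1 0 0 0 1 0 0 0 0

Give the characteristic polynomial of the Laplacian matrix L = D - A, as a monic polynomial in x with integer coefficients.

x^10 - 20x^9 + 170x^8 - 800x^7 + 2275x^6 - 4004x^5 + 4290x^4 - 2640x^3 + 825x^2 - 100x

Reading degrees in the order [1, 2, 3, 4, 5, 6, 7, 8, 9, 10] gives [2, 2, 2, 2, 2, 2, 2, 2, 2, 2]; set D = diag(2, 2, 2, 2, 2, 2, 2, 2, 2, 2) and form L = D - A. Computing det(xI - L) by cofactor expansion (or equivalently via sum-over-permutations) gives x^10 - 20x^9 + 170x^8 - 800x^7 + 2275x^6 - 4004x^5 + 4290x^4 - 2640x^3 + 825x^2 - 100x. The coefficient of x^9 equals -trace(L) = -20, matching the sum of degrees. By the matrix-tree theorem the graph has (1/10) * product of the nonzero eigenvalues = 10 spanning trees.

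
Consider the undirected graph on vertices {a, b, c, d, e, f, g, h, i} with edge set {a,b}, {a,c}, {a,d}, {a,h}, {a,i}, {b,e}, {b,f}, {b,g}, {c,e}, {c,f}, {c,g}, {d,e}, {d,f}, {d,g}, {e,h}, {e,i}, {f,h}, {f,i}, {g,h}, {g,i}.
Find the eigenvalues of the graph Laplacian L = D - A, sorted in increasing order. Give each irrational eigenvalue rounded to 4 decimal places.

With the vertex order [a, b, c, d, e, f, g, h, i], the degrees are [5, 4, 4, 4, 5, 5, 5, 4, 4], giving D = diag(5, 4, 4, 4, 5, 5, 5, 4, 4) and L = D - A. The multiplicity of 0 as a Laplacian eigenvalue equals the number of connected components. The single zero eigenvalue shows the graph is connected. The eigenvalues sum to 40, which equals trace(L) = 2|E|.

[0, 4, 4, 4, 4, 5, 5, 5, 9]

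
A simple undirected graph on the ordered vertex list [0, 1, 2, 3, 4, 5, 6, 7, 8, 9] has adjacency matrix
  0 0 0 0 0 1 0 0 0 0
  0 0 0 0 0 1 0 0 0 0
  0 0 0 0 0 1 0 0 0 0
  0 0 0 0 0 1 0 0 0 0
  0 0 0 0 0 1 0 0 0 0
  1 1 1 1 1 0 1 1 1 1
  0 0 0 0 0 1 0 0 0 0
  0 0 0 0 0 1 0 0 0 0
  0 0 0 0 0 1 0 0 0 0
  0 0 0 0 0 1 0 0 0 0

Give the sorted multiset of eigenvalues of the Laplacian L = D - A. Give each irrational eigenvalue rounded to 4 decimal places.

With the vertex order [0, 1, 2, 3, 4, 5, 6, 7, 8, 9], the degrees are [1, 1, 1, 1, 1, 9, 1, 1, 1, 1], giving D = diag(1, 1, 1, 1, 1, 9, 1, 1, 1, 1) and L = D - A. Since every row of L sums to 0, the all-ones vector is in the kernel and 0 is an eigenvalue. The largest eigenvalue, 10, is at most the vertex count 10. The eigenvalues sum to 18, which equals trace(L) = 2|E|.

[0, 1, 1, 1, 1, 1, 1, 1, 1, 10]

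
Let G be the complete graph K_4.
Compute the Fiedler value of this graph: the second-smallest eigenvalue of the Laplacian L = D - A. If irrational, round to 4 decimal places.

The graph has 4 vertices and degree multiset [3, 3, 3, 3]; D is the diagonal matrix of degrees and L = D - A. The smallest Laplacian eigenvalue is always 0. The next one, lambda_2 = 4, measures how hard the graph is to disconnect: larger values mean better connectivity.

4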